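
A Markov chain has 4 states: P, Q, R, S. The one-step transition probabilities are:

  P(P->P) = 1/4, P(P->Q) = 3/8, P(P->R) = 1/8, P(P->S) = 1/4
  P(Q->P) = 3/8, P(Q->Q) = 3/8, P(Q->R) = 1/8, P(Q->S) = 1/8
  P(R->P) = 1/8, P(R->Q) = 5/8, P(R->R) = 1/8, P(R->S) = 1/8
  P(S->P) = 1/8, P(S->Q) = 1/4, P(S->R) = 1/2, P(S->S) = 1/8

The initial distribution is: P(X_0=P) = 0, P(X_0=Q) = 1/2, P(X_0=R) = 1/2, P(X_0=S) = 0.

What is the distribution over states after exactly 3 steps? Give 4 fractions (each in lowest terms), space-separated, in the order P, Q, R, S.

Answer: 33/128 51/128 47/256 41/256

Derivation:
Propagating the distribution step by step (d_{t+1} = d_t * P):
d_0 = (P=0, Q=1/2, R=1/2, S=0)
  d_1[P] = 0*1/4 + 1/2*3/8 + 1/2*1/8 + 0*1/8 = 1/4
  d_1[Q] = 0*3/8 + 1/2*3/8 + 1/2*5/8 + 0*1/4 = 1/2
  d_1[R] = 0*1/8 + 1/2*1/8 + 1/2*1/8 + 0*1/2 = 1/8
  d_1[S] = 0*1/4 + 1/2*1/8 + 1/2*1/8 + 0*1/8 = 1/8
d_1 = (P=1/4, Q=1/2, R=1/8, S=1/8)
  d_2[P] = 1/4*1/4 + 1/2*3/8 + 1/8*1/8 + 1/8*1/8 = 9/32
  d_2[Q] = 1/4*3/8 + 1/2*3/8 + 1/8*5/8 + 1/8*1/4 = 25/64
  d_2[R] = 1/4*1/8 + 1/2*1/8 + 1/8*1/8 + 1/8*1/2 = 11/64
  d_2[S] = 1/4*1/4 + 1/2*1/8 + 1/8*1/8 + 1/8*1/8 = 5/32
d_2 = (P=9/32, Q=25/64, R=11/64, S=5/32)
  d_3[P] = 9/32*1/4 + 25/64*3/8 + 11/64*1/8 + 5/32*1/8 = 33/128
  d_3[Q] = 9/32*3/8 + 25/64*3/8 + 11/64*5/8 + 5/32*1/4 = 51/128
  d_3[R] = 9/32*1/8 + 25/64*1/8 + 11/64*1/8 + 5/32*1/2 = 47/256
  d_3[S] = 9/32*1/4 + 25/64*1/8 + 11/64*1/8 + 5/32*1/8 = 41/256
d_3 = (P=33/128, Q=51/128, R=47/256, S=41/256)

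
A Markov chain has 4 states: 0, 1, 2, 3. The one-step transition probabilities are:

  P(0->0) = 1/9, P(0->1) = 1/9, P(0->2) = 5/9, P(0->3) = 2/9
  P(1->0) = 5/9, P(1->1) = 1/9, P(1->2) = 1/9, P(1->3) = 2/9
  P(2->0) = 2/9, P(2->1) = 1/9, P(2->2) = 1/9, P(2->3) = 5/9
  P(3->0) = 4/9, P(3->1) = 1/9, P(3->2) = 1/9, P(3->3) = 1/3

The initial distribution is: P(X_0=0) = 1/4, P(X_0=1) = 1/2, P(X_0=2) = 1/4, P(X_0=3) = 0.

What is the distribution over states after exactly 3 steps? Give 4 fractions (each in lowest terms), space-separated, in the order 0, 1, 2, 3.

Answer: 877/2916 1/9 58/243 1019/2916

Derivation:
Propagating the distribution step by step (d_{t+1} = d_t * P):
d_0 = (0=1/4, 1=1/2, 2=1/4, 3=0)
  d_1[0] = 1/4*1/9 + 1/2*5/9 + 1/4*2/9 + 0*4/9 = 13/36
  d_1[1] = 1/4*1/9 + 1/2*1/9 + 1/4*1/9 + 0*1/9 = 1/9
  d_1[2] = 1/4*5/9 + 1/2*1/9 + 1/4*1/9 + 0*1/9 = 2/9
  d_1[3] = 1/4*2/9 + 1/2*2/9 + 1/4*5/9 + 0*1/3 = 11/36
d_1 = (0=13/36, 1=1/9, 2=2/9, 3=11/36)
  d_2[0] = 13/36*1/9 + 1/9*5/9 + 2/9*2/9 + 11/36*4/9 = 31/108
  d_2[1] = 13/36*1/9 + 1/9*1/9 + 2/9*1/9 + 11/36*1/9 = 1/9
  d_2[2] = 13/36*5/9 + 1/9*1/9 + 2/9*1/9 + 11/36*1/9 = 22/81
  d_2[3] = 13/36*2/9 + 1/9*2/9 + 2/9*5/9 + 11/36*1/3 = 107/324
d_2 = (0=31/108, 1=1/9, 2=22/81, 3=107/324)
  d_3[0] = 31/108*1/9 + 1/9*5/9 + 22/81*2/9 + 107/324*4/9 = 877/2916
  d_3[1] = 31/108*1/9 + 1/9*1/9 + 22/81*1/9 + 107/324*1/9 = 1/9
  d_3[2] = 31/108*5/9 + 1/9*1/9 + 22/81*1/9 + 107/324*1/9 = 58/243
  d_3[3] = 31/108*2/9 + 1/9*2/9 + 22/81*5/9 + 107/324*1/3 = 1019/2916
d_3 = (0=877/2916, 1=1/9, 2=58/243, 3=1019/2916)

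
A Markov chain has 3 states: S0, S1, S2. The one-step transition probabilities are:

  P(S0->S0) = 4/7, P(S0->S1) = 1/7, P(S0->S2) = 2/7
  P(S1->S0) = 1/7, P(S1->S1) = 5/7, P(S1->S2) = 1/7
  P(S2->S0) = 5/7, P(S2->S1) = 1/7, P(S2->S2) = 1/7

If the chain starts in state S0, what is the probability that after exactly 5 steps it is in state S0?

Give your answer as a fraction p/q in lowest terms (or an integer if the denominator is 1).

Computing P^5 by repeated multiplication:
P^1 =
  S0: [4/7, 1/7, 2/7]
  S1: [1/7, 5/7, 1/7]
  S2: [5/7, 1/7, 1/7]
P^2 =
  S0: [27/49, 11/49, 11/49]
  S1: [2/7, 27/49, 8/49]
  S2: [26/49, 11/49, 12/49]
P^3 =
  S0: [174/343, 93/343, 76/343]
  S1: [123/343, 157/343, 9/49]
  S2: [25/49, 93/343, 75/343]
P^4 =
  S0: [167/343, 715/2401, 517/2401]
  S1: [964/2401, 971/2401, 466/2401]
  S2: [1168/2401, 715/2401, 74/343]
P^5 =
  S0: [7976/16807, 5261/16807, 510/2401]
  S1: [7157/16807, 6285/16807, 3365/16807]
  S2: [7977/16807, 5261/16807, 3569/16807]

(P^5)[S0 -> S0] = 7976/16807

Answer: 7976/16807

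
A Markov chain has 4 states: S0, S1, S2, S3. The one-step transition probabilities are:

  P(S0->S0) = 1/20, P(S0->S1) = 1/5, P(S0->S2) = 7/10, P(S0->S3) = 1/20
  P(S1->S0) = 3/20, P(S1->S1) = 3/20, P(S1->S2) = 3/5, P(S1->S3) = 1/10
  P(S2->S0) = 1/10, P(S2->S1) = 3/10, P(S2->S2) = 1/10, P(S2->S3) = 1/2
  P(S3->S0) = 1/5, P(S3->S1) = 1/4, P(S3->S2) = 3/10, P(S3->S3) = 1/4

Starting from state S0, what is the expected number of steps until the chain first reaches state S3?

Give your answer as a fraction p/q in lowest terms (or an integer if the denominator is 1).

Answer: 520/131

Derivation:
Let h_i = expected steps to first reach S3 from state i.
Boundary: h_S3 = 0.
First-step equations for the other states:
  h_S0 = 1 + 1/20*h_S0 + 1/5*h_S1 + 7/10*h_S2 + 1/20*h_S3
  h_S1 = 1 + 3/20*h_S0 + 3/20*h_S1 + 3/5*h_S2 + 1/10*h_S3
  h_S2 = 1 + 1/10*h_S0 + 3/10*h_S1 + 1/10*h_S2 + 1/2*h_S3

Substituting h_S3 = 0 and rearranging gives the linear system (I - Q) h = 1:
  [19/20, -1/5, -7/10] . (h_S0, h_S1, h_S2) = 1
  [-3/20, 17/20, -3/5] . (h_S0, h_S1, h_S2) = 1
  [-1/10, -3/10, 9/10] . (h_S0, h_S1, h_S2) = 1

Solving yields:
  h_S0 = 520/131
  h_S1 = 6620/1703
  h_S2 = 4850/1703

Starting state is S0, so the expected hitting time is h_S0 = 520/131.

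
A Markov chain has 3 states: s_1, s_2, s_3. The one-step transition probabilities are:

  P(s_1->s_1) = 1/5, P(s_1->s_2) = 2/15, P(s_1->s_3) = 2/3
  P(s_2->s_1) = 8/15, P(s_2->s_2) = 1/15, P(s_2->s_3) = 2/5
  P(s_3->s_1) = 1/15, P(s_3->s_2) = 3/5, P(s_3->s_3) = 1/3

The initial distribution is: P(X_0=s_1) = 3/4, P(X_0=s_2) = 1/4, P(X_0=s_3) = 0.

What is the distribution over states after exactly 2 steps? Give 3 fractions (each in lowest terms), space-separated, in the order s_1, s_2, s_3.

Propagating the distribution step by step (d_{t+1} = d_t * P):
d_0 = (s_1=3/4, s_2=1/4, s_3=0)
  d_1[s_1] = 3/4*1/5 + 1/4*8/15 + 0*1/15 = 17/60
  d_1[s_2] = 3/4*2/15 + 1/4*1/15 + 0*3/5 = 7/60
  d_1[s_3] = 3/4*2/3 + 1/4*2/5 + 0*1/3 = 3/5
d_1 = (s_1=17/60, s_2=7/60, s_3=3/5)
  d_2[s_1] = 17/60*1/5 + 7/60*8/15 + 3/5*1/15 = 143/900
  d_2[s_2] = 17/60*2/15 + 7/60*1/15 + 3/5*3/5 = 73/180
  d_2[s_3] = 17/60*2/3 + 7/60*2/5 + 3/5*1/3 = 98/225
d_2 = (s_1=143/900, s_2=73/180, s_3=98/225)

Answer: 143/900 73/180 98/225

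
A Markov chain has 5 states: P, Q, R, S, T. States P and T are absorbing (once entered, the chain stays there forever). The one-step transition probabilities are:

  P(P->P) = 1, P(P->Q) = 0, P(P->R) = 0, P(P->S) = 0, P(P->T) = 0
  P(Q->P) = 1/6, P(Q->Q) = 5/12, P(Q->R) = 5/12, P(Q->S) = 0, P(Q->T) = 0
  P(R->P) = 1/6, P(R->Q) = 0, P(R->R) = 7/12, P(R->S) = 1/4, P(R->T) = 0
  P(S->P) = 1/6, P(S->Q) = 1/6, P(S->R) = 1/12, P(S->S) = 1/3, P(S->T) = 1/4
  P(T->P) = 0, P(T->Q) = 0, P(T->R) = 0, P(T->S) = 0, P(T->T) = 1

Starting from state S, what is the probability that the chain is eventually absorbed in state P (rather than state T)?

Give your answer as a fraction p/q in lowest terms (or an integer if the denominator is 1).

Let a_i = P(absorbed in P | start in state i).
Boundary conditions: a_P = 1, a_T = 0.
For each transient state i, a_i = sum_j P(i->j) * a_j:
  a_Q = 1/6*a_P + 5/12*a_Q + 5/12*a_R + 0*a_S + 0*a_T
  a_R = 1/6*a_P + 0*a_Q + 7/12*a_R + 1/4*a_S + 0*a_T
  a_S = 1/6*a_P + 1/6*a_Q + 1/12*a_R + 1/3*a_S + 1/4*a_T

Substituting a_P = 1 and a_T = 0, rearrange to (I - Q) a = r where r[i] = P(i -> P):
  [7/12, -5/12, 0] . (a_Q, a_R, a_S) = 1/6
  [0, 5/12, -1/4] . (a_Q, a_R, a_S) = 1/6
  [-1/6, -1/12, 2/3] . (a_Q, a_R, a_S) = 1/6

Solving yields:
  a_Q = 184/229
  a_R = 166/229
  a_S = 124/229

Starting state is S, so the absorption probability is a_S = 124/229.

Answer: 124/229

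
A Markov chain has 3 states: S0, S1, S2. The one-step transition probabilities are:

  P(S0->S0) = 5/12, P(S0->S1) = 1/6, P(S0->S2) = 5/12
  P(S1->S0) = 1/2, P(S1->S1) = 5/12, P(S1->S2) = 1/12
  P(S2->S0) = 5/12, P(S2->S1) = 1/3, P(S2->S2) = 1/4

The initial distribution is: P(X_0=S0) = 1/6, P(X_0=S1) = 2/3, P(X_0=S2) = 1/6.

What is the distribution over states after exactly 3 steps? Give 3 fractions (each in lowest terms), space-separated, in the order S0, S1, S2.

Answer: 761/1728 1465/5184 359/1296

Derivation:
Propagating the distribution step by step (d_{t+1} = d_t * P):
d_0 = (S0=1/6, S1=2/3, S2=1/6)
  d_1[S0] = 1/6*5/12 + 2/3*1/2 + 1/6*5/12 = 17/36
  d_1[S1] = 1/6*1/6 + 2/3*5/12 + 1/6*1/3 = 13/36
  d_1[S2] = 1/6*5/12 + 2/3*1/12 + 1/6*1/4 = 1/6
d_1 = (S0=17/36, S1=13/36, S2=1/6)
  d_2[S0] = 17/36*5/12 + 13/36*1/2 + 1/6*5/12 = 193/432
  d_2[S1] = 17/36*1/6 + 13/36*5/12 + 1/6*1/3 = 41/144
  d_2[S2] = 17/36*5/12 + 13/36*1/12 + 1/6*1/4 = 29/108
d_2 = (S0=193/432, S1=41/144, S2=29/108)
  d_3[S0] = 193/432*5/12 + 41/144*1/2 + 29/108*5/12 = 761/1728
  d_3[S1] = 193/432*1/6 + 41/144*5/12 + 29/108*1/3 = 1465/5184
  d_3[S2] = 193/432*5/12 + 41/144*1/12 + 29/108*1/4 = 359/1296
d_3 = (S0=761/1728, S1=1465/5184, S2=359/1296)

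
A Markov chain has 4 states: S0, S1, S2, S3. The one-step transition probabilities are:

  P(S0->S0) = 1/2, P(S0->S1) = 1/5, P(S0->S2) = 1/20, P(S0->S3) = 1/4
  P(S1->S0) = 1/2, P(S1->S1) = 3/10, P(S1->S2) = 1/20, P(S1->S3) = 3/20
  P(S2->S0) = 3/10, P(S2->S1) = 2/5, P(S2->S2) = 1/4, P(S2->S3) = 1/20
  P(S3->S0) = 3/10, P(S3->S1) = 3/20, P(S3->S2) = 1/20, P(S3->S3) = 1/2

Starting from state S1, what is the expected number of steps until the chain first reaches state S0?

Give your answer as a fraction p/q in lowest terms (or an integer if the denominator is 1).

Answer: 1040/461

Derivation:
Let h_i = expected steps to first reach S0 from state i.
Boundary: h_S0 = 0.
First-step equations for the other states:
  h_S1 = 1 + 1/2*h_S0 + 3/10*h_S1 + 1/20*h_S2 + 3/20*h_S3
  h_S2 = 1 + 3/10*h_S0 + 2/5*h_S1 + 1/4*h_S2 + 1/20*h_S3
  h_S3 = 1 + 3/10*h_S0 + 3/20*h_S1 + 1/20*h_S2 + 1/2*h_S3

Substituting h_S0 = 0 and rearranging gives the linear system (I - Q) h = 1:
  [7/10, -1/20, -3/20] . (h_S1, h_S2, h_S3) = 1
  [-2/5, 3/4, -1/20] . (h_S1, h_S2, h_S3) = 1
  [-3/20, -1/20, 1/2] . (h_S1, h_S2, h_S3) = 1

Solving yields:
  h_S1 = 1040/461
  h_S2 = 1260/461
  h_S3 = 1360/461

Starting state is S1, so the expected hitting time is h_S1 = 1040/461.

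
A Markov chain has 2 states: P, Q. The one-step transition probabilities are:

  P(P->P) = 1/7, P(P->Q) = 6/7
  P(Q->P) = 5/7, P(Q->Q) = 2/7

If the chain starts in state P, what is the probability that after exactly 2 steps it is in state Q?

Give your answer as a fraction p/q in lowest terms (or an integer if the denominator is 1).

Answer: 18/49

Derivation:
Computing P^2 by repeated multiplication:
P^1 =
  P: [1/7, 6/7]
  Q: [5/7, 2/7]
P^2 =
  P: [31/49, 18/49]
  Q: [15/49, 34/49]

(P^2)[P -> Q] = 18/49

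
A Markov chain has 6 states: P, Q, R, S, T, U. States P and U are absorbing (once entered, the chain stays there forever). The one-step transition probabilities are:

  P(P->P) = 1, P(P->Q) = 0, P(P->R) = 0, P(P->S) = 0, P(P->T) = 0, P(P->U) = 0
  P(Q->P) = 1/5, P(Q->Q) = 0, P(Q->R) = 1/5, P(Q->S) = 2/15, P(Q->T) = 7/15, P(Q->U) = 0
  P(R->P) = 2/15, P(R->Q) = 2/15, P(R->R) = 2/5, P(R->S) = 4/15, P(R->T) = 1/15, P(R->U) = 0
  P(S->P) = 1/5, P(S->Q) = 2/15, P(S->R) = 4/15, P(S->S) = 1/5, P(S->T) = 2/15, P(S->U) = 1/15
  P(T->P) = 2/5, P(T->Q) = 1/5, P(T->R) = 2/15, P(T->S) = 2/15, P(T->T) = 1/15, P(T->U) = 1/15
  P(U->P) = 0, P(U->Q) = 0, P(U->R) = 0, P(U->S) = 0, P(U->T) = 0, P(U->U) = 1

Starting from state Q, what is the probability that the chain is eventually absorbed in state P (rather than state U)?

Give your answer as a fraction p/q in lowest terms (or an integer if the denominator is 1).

Answer: 1448/1617

Derivation:
Let a_i = P(absorbed in P | start in state i).
Boundary conditions: a_P = 1, a_U = 0.
For each transient state i, a_i = sum_j P(i->j) * a_j:
  a_Q = 1/5*a_P + 0*a_Q + 1/5*a_R + 2/15*a_S + 7/15*a_T + 0*a_U
  a_R = 2/15*a_P + 2/15*a_Q + 2/5*a_R + 4/15*a_S + 1/15*a_T + 0*a_U
  a_S = 1/5*a_P + 2/15*a_Q + 4/15*a_R + 1/5*a_S + 2/15*a_T + 1/15*a_U
  a_T = 2/5*a_P + 1/5*a_Q + 2/15*a_R + 2/15*a_S + 1/15*a_T + 1/15*a_U

Substituting a_P = 1 and a_U = 0, rearrange to (I - Q) a = r where r[i] = P(i -> P):
  [1, -1/5, -2/15, -7/15] . (a_Q, a_R, a_S, a_T) = 1/5
  [-2/15, 3/5, -4/15, -1/15] . (a_Q, a_R, a_S, a_T) = 2/15
  [-2/15, -4/15, 4/5, -2/15] . (a_Q, a_R, a_S, a_T) = 1/5
  [-1/5, -2/15, -2/15, 14/15] . (a_Q, a_R, a_S, a_T) = 2/5

Solving yields:
  a_Q = 1448/1617
  a_R = 961/1078
  a_S = 1360/1617
  a_T = 401/462

Starting state is Q, so the absorption probability is a_Q = 1448/1617.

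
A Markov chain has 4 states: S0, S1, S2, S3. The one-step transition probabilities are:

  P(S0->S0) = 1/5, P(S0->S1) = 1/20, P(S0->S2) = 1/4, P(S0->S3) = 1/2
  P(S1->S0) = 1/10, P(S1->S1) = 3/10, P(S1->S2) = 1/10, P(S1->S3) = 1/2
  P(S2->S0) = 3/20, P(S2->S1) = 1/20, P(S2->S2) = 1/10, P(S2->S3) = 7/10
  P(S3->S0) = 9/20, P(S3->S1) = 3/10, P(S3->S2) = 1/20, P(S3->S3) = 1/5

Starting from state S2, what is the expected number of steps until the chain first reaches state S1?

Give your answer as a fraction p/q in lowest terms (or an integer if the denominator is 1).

Answer: 1485/233

Derivation:
Let h_i = expected steps to first reach S1 from state i.
Boundary: h_S1 = 0.
First-step equations for the other states:
  h_S0 = 1 + 1/5*h_S0 + 1/20*h_S1 + 1/4*h_S2 + 1/2*h_S3
  h_S2 = 1 + 3/20*h_S0 + 1/20*h_S1 + 1/10*h_S2 + 7/10*h_S3
  h_S3 = 1 + 9/20*h_S0 + 3/10*h_S1 + 1/20*h_S2 + 1/5*h_S3

Substituting h_S1 = 0 and rearranging gives the linear system (I - Q) h = 1:
  [4/5, -1/4, -1/2] . (h_S0, h_S2, h_S3) = 1
  [-3/20, 9/10, -7/10] . (h_S0, h_S2, h_S3) = 1
  [-9/20, -1/20, 4/5] . (h_S0, h_S2, h_S3) = 1

Solving yields:
  h_S0 = 1535/233
  h_S2 = 1485/233
  h_S3 = 2495/466

Starting state is S2, so the expected hitting time is h_S2 = 1485/233.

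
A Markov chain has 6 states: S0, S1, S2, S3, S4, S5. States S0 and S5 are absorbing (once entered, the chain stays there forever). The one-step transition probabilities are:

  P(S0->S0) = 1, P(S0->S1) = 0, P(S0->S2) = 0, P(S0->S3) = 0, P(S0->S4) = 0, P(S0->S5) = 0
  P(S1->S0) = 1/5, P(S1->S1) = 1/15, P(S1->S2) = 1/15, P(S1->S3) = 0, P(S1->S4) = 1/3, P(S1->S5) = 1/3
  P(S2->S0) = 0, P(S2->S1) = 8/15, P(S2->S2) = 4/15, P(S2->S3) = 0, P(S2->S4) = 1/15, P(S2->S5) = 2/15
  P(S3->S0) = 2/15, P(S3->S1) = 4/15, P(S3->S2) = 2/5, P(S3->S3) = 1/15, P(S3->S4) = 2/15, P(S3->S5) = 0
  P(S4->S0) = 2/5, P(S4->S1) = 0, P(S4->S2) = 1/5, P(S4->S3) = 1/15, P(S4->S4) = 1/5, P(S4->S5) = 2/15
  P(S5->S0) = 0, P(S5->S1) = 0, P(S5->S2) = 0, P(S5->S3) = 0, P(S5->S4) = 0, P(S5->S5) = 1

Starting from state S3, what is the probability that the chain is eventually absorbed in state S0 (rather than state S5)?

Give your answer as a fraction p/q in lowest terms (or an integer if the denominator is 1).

Let a_i = P(absorbed in S0 | start in state i).
Boundary conditions: a_S0 = 1, a_S5 = 0.
For each transient state i, a_i = sum_j P(i->j) * a_j:
  a_S1 = 1/5*a_S0 + 1/15*a_S1 + 1/15*a_S2 + 0*a_S3 + 1/3*a_S4 + 1/3*a_S5
  a_S2 = 0*a_S0 + 8/15*a_S1 + 4/15*a_S2 + 0*a_S3 + 1/15*a_S4 + 2/15*a_S5
  a_S3 = 2/15*a_S0 + 4/15*a_S1 + 2/5*a_S2 + 1/15*a_S3 + 2/15*a_S4 + 0*a_S5
  a_S4 = 2/5*a_S0 + 0*a_S1 + 1/5*a_S2 + 1/15*a_S3 + 1/5*a_S4 + 2/15*a_S5

Substituting a_S0 = 1 and a_S5 = 0, rearrange to (I - Q) a = r where r[i] = P(i -> S0):
  [14/15, -1/15, 0, -1/3] . (a_S1, a_S2, a_S3, a_S4) = 1/5
  [-8/15, 11/15, 0, -1/15] . (a_S1, a_S2, a_S3, a_S4) = 0
  [-4/15, -2/5, 14/15, -2/15] . (a_S1, a_S2, a_S3, a_S4) = 2/15
  [0, -1/5, -1/15, 4/5] . (a_S1, a_S2, a_S3, a_S4) = 2/5

Solving yields:
  a_S1 = 145/306
  a_S2 = 48/119
  a_S3 = 194/357
  a_S4 = 692/1071

Starting state is S3, so the absorption probability is a_S3 = 194/357.

Answer: 194/357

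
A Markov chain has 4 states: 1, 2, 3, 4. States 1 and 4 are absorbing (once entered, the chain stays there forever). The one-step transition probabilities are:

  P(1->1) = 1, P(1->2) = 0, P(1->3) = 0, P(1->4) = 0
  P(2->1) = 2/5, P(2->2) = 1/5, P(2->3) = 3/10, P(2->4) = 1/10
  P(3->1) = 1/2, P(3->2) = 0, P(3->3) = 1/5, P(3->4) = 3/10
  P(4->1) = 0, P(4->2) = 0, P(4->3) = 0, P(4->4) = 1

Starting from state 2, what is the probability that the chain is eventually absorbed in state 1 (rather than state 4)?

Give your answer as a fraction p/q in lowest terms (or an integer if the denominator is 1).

Let a_i = P(absorbed in 1 | start in state i).
Boundary conditions: a_1 = 1, a_4 = 0.
For each transient state i, a_i = sum_j P(i->j) * a_j:
  a_2 = 2/5*a_1 + 1/5*a_2 + 3/10*a_3 + 1/10*a_4
  a_3 = 1/2*a_1 + 0*a_2 + 1/5*a_3 + 3/10*a_4

Substituting a_1 = 1 and a_4 = 0, rearrange to (I - Q) a = r where r[i] = P(i -> 1):
  [4/5, -3/10] . (a_2, a_3) = 2/5
  [0, 4/5] . (a_2, a_3) = 1/2

Solving yields:
  a_2 = 47/64
  a_3 = 5/8

Starting state is 2, so the absorption probability is a_2 = 47/64.

Answer: 47/64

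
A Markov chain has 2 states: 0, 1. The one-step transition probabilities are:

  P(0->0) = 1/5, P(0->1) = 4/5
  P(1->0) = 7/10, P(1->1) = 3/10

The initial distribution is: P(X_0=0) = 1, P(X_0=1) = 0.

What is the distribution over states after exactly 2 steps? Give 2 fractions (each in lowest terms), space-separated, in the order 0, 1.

Answer: 3/5 2/5

Derivation:
Propagating the distribution step by step (d_{t+1} = d_t * P):
d_0 = (0=1, 1=0)
  d_1[0] = 1*1/5 + 0*7/10 = 1/5
  d_1[1] = 1*4/5 + 0*3/10 = 4/5
d_1 = (0=1/5, 1=4/5)
  d_2[0] = 1/5*1/5 + 4/5*7/10 = 3/5
  d_2[1] = 1/5*4/5 + 4/5*3/10 = 2/5
d_2 = (0=3/5, 1=2/5)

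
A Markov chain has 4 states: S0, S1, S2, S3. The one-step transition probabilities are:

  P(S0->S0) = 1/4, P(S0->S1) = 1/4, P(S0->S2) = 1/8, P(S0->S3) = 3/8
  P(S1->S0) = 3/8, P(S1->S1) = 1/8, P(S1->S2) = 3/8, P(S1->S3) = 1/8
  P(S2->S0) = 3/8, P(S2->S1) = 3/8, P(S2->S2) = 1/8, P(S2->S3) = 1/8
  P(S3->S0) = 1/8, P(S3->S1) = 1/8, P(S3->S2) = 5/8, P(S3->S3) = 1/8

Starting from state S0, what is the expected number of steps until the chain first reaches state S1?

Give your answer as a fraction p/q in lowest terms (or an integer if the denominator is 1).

Let h_i = expected steps to first reach S1 from state i.
Boundary: h_S1 = 0.
First-step equations for the other states:
  h_S0 = 1 + 1/4*h_S0 + 1/4*h_S1 + 1/8*h_S2 + 3/8*h_S3
  h_S2 = 1 + 3/8*h_S0 + 3/8*h_S1 + 1/8*h_S2 + 1/8*h_S3
  h_S3 = 1 + 1/8*h_S0 + 1/8*h_S1 + 5/8*h_S2 + 1/8*h_S3

Substituting h_S1 = 0 and rearranging gives the linear system (I - Q) h = 1:
  [3/4, -1/8, -3/8] . (h_S0, h_S2, h_S3) = 1
  [-3/8, 7/8, -1/8] . (h_S0, h_S2, h_S3) = 1
  [-1/8, -5/8, 7/8] . (h_S0, h_S2, h_S3) = 1

Solving yields:
  h_S0 = 4
  h_S2 = 38/11
  h_S3 = 46/11

Starting state is S0, so the expected hitting time is h_S0 = 4.

Answer: 4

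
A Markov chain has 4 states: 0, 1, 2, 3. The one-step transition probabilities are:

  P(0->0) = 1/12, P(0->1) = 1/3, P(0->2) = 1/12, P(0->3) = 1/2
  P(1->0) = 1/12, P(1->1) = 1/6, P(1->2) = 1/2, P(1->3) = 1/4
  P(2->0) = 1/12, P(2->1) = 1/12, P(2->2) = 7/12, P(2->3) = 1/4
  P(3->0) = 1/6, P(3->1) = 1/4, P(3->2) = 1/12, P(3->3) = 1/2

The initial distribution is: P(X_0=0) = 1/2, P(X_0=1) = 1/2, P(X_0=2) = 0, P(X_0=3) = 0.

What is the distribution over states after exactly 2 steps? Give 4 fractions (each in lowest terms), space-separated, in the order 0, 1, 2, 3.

Answer: 11/96 3/16 1/3 35/96

Derivation:
Propagating the distribution step by step (d_{t+1} = d_t * P):
d_0 = (0=1/2, 1=1/2, 2=0, 3=0)
  d_1[0] = 1/2*1/12 + 1/2*1/12 + 0*1/12 + 0*1/6 = 1/12
  d_1[1] = 1/2*1/3 + 1/2*1/6 + 0*1/12 + 0*1/4 = 1/4
  d_1[2] = 1/2*1/12 + 1/2*1/2 + 0*7/12 + 0*1/12 = 7/24
  d_1[3] = 1/2*1/2 + 1/2*1/4 + 0*1/4 + 0*1/2 = 3/8
d_1 = (0=1/12, 1=1/4, 2=7/24, 3=3/8)
  d_2[0] = 1/12*1/12 + 1/4*1/12 + 7/24*1/12 + 3/8*1/6 = 11/96
  d_2[1] = 1/12*1/3 + 1/4*1/6 + 7/24*1/12 + 3/8*1/4 = 3/16
  d_2[2] = 1/12*1/12 + 1/4*1/2 + 7/24*7/12 + 3/8*1/12 = 1/3
  d_2[3] = 1/12*1/2 + 1/4*1/4 + 7/24*1/4 + 3/8*1/2 = 35/96
d_2 = (0=11/96, 1=3/16, 2=1/3, 3=35/96)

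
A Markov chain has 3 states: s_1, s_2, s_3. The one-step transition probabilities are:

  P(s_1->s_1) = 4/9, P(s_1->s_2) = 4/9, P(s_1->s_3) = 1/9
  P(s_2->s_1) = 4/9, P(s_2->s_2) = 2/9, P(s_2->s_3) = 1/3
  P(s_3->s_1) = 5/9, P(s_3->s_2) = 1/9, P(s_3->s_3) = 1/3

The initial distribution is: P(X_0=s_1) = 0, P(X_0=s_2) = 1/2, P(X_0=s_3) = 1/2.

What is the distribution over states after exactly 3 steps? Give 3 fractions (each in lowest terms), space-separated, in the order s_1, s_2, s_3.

Answer: 38/81 74/243 55/243

Derivation:
Propagating the distribution step by step (d_{t+1} = d_t * P):
d_0 = (s_1=0, s_2=1/2, s_3=1/2)
  d_1[s_1] = 0*4/9 + 1/2*4/9 + 1/2*5/9 = 1/2
  d_1[s_2] = 0*4/9 + 1/2*2/9 + 1/2*1/9 = 1/6
  d_1[s_3] = 0*1/9 + 1/2*1/3 + 1/2*1/3 = 1/3
d_1 = (s_1=1/2, s_2=1/6, s_3=1/3)
  d_2[s_1] = 1/2*4/9 + 1/6*4/9 + 1/3*5/9 = 13/27
  d_2[s_2] = 1/2*4/9 + 1/6*2/9 + 1/3*1/9 = 8/27
  d_2[s_3] = 1/2*1/9 + 1/6*1/3 + 1/3*1/3 = 2/9
d_2 = (s_1=13/27, s_2=8/27, s_3=2/9)
  d_3[s_1] = 13/27*4/9 + 8/27*4/9 + 2/9*5/9 = 38/81
  d_3[s_2] = 13/27*4/9 + 8/27*2/9 + 2/9*1/9 = 74/243
  d_3[s_3] = 13/27*1/9 + 8/27*1/3 + 2/9*1/3 = 55/243
d_3 = (s_1=38/81, s_2=74/243, s_3=55/243)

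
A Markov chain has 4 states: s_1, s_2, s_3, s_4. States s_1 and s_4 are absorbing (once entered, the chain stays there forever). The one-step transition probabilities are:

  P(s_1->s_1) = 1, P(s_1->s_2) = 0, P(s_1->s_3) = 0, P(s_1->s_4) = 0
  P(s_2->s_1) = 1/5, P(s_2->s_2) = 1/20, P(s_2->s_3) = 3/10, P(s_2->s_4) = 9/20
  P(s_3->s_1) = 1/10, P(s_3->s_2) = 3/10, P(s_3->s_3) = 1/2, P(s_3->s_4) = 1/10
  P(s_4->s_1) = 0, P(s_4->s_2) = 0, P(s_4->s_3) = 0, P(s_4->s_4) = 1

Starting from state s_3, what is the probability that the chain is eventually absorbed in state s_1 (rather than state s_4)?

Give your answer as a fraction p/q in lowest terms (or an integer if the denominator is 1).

Answer: 31/77

Derivation:
Let a_i = P(absorbed in s_1 | start in state i).
Boundary conditions: a_s_1 = 1, a_s_4 = 0.
For each transient state i, a_i = sum_j P(i->j) * a_j:
  a_s_2 = 1/5*a_s_1 + 1/20*a_s_2 + 3/10*a_s_3 + 9/20*a_s_4
  a_s_3 = 1/10*a_s_1 + 3/10*a_s_2 + 1/2*a_s_3 + 1/10*a_s_4

Substituting a_s_1 = 1 and a_s_4 = 0, rearrange to (I - Q) a = r where r[i] = P(i -> s_1):
  [19/20, -3/10] . (a_s_2, a_s_3) = 1/5
  [-3/10, 1/2] . (a_s_2, a_s_3) = 1/10

Solving yields:
  a_s_2 = 26/77
  a_s_3 = 31/77

Starting state is s_3, so the absorption probability is a_s_3 = 31/77.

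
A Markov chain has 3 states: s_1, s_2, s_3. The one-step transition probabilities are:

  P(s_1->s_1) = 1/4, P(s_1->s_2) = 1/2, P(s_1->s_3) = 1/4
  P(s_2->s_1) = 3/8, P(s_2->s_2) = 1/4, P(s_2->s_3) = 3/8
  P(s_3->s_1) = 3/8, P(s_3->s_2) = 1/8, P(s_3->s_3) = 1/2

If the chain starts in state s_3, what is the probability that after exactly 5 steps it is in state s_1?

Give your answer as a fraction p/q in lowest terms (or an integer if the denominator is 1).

Computing P^5 by repeated multiplication:
P^1 =
  s_1: [1/4, 1/2, 1/4]
  s_2: [3/8, 1/4, 3/8]
  s_3: [3/8, 1/8, 1/2]
P^2 =
  s_1: [11/32, 9/32, 3/8]
  s_2: [21/64, 19/64, 3/8]
  s_3: [21/64, 9/32, 25/64]
P^3 =
  s_1: [85/256, 37/128, 97/256]
  s_2: [171/512, 73/256, 195/512]
  s_3: [171/512, 145/512, 49/128]
P^4 =
  s_1: [683/2048, 585/2048, 195/512]
  s_2: [1365/4096, 1171/4096, 195/512]
  s_3: [1365/4096, 585/2048, 1561/4096]
P^5 =
  s_1: [5461/16384, 2341/8192, 6241/16384]
  s_2: [10923/32768, 4681/16384, 12483/32768]
  s_3: [10923/32768, 9361/32768, 3121/8192]

(P^5)[s_3 -> s_1] = 10923/32768

Answer: 10923/32768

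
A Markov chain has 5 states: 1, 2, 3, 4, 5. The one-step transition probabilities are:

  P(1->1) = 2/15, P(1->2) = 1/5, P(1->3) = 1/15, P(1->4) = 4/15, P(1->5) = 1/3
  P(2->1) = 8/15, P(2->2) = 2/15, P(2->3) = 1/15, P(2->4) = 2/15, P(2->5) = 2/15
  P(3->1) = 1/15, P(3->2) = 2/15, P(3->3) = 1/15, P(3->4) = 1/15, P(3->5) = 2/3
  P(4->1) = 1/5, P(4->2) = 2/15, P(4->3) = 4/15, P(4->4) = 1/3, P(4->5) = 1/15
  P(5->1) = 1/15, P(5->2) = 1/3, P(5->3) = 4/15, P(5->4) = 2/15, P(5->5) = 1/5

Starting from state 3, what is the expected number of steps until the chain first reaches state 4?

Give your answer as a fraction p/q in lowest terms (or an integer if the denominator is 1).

Let h_i = expected steps to first reach 4 from state i.
Boundary: h_4 = 0.
First-step equations for the other states:
  h_1 = 1 + 2/15*h_1 + 1/5*h_2 + 1/15*h_3 + 4/15*h_4 + 1/3*h_5
  h_2 = 1 + 8/15*h_1 + 2/15*h_2 + 1/15*h_3 + 2/15*h_4 + 2/15*h_5
  h_3 = 1 + 1/15*h_1 + 2/15*h_2 + 1/15*h_3 + 1/15*h_4 + 2/3*h_5
  h_5 = 1 + 1/15*h_1 + 1/3*h_2 + 4/15*h_3 + 2/15*h_4 + 1/5*h_5

Substituting h_4 = 0 and rearranging gives the linear system (I - Q) h = 1:
  [13/15, -1/5, -1/15, -1/3] . (h_1, h_2, h_3, h_5) = 1
  [-8/15, 13/15, -1/15, -2/15] . (h_1, h_2, h_3, h_5) = 1
  [-1/15, -2/15, 14/15, -2/3] . (h_1, h_2, h_3, h_5) = 1
  [-1/15, -1/3, -4/15, 4/5] . (h_1, h_2, h_3, h_5) = 1

Solving yields:
  h_1 = 58815/10219
  h_2 = 64260/10219
  h_3 = 73605/10219
  h_5 = 68985/10219

Starting state is 3, so the expected hitting time is h_3 = 73605/10219.

Answer: 73605/10219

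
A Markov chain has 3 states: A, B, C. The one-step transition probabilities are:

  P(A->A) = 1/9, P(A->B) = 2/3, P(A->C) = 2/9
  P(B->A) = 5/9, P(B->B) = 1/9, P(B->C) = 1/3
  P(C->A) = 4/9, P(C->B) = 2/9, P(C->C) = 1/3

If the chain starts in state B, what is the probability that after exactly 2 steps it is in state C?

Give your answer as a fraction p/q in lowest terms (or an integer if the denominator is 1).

Computing P^2 by repeated multiplication:
P^1 =
  A: [1/9, 2/3, 2/9]
  B: [5/9, 1/9, 1/3]
  C: [4/9, 2/9, 1/3]
P^2 =
  A: [13/27, 16/81, 26/81]
  B: [22/81, 37/81, 22/81]
  C: [26/81, 32/81, 23/81]

(P^2)[B -> C] = 22/81

Answer: 22/81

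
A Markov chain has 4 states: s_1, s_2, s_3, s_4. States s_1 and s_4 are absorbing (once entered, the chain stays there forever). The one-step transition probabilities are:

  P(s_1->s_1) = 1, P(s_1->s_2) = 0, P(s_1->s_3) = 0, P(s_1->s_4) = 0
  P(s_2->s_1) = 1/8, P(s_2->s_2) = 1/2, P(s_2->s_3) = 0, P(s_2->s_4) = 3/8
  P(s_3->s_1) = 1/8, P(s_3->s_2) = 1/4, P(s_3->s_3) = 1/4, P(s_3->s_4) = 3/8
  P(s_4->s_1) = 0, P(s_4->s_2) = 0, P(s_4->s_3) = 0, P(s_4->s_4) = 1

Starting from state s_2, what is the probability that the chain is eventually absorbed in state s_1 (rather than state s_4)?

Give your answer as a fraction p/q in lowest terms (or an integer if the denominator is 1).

Answer: 1/4

Derivation:
Let a_i = P(absorbed in s_1 | start in state i).
Boundary conditions: a_s_1 = 1, a_s_4 = 0.
For each transient state i, a_i = sum_j P(i->j) * a_j:
  a_s_2 = 1/8*a_s_1 + 1/2*a_s_2 + 0*a_s_3 + 3/8*a_s_4
  a_s_3 = 1/8*a_s_1 + 1/4*a_s_2 + 1/4*a_s_3 + 3/8*a_s_4

Substituting a_s_1 = 1 and a_s_4 = 0, rearrange to (I - Q) a = r where r[i] = P(i -> s_1):
  [1/2, 0] . (a_s_2, a_s_3) = 1/8
  [-1/4, 3/4] . (a_s_2, a_s_3) = 1/8

Solving yields:
  a_s_2 = 1/4
  a_s_3 = 1/4

Starting state is s_2, so the absorption probability is a_s_2 = 1/4.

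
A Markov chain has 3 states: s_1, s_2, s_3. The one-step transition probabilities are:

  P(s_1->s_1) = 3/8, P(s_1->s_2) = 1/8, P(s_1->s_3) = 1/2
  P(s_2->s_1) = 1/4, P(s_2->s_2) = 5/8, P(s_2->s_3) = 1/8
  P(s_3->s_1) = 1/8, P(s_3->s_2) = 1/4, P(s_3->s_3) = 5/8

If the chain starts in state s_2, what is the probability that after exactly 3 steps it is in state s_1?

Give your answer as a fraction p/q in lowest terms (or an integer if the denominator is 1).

Answer: 127/512

Derivation:
Computing P^3 by repeated multiplication:
P^1 =
  s_1: [3/8, 1/8, 1/2]
  s_2: [1/4, 5/8, 1/8]
  s_3: [1/8, 1/4, 5/8]
P^2 =
  s_1: [15/64, 1/4, 33/64]
  s_2: [17/64, 29/64, 9/32]
  s_3: [3/16, 21/64, 31/64]
P^3 =
  s_1: [55/256, 161/512, 241/512]
  s_2: [127/512, 99/256, 187/512]
  s_3: [109/512, 179/512, 7/16]

(P^3)[s_2 -> s_1] = 127/512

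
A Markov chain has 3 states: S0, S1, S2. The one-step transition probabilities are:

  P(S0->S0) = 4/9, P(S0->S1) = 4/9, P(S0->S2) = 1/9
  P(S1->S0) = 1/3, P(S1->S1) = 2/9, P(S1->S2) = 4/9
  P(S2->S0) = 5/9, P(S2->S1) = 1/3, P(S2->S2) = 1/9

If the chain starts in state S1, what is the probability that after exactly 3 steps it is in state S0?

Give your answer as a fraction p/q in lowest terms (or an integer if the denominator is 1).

Computing P^3 by repeated multiplication:
P^1 =
  S0: [4/9, 4/9, 1/9]
  S1: [1/3, 2/9, 4/9]
  S2: [5/9, 1/3, 1/9]
P^2 =
  S0: [11/27, 1/3, 7/27]
  S1: [38/81, 28/81, 5/27]
  S2: [34/81, 29/81, 2/9]
P^3 =
  S0: [106/243, 83/243, 2/9]
  S1: [311/729, 253/729, 55/243]
  S2: [313/729, 248/729, 56/243]

(P^3)[S1 -> S0] = 311/729

Answer: 311/729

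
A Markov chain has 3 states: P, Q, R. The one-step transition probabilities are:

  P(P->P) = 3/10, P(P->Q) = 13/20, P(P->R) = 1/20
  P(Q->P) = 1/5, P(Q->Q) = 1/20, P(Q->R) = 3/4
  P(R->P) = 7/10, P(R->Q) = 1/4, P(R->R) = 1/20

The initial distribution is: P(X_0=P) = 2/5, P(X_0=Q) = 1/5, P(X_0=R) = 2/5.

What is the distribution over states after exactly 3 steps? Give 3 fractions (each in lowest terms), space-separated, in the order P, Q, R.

Answer: 971/2500 197/625 741/2500

Derivation:
Propagating the distribution step by step (d_{t+1} = d_t * P):
d_0 = (P=2/5, Q=1/5, R=2/5)
  d_1[P] = 2/5*3/10 + 1/5*1/5 + 2/5*7/10 = 11/25
  d_1[Q] = 2/5*13/20 + 1/5*1/20 + 2/5*1/4 = 37/100
  d_1[R] = 2/5*1/20 + 1/5*3/4 + 2/5*1/20 = 19/100
d_1 = (P=11/25, Q=37/100, R=19/100)
  d_2[P] = 11/25*3/10 + 37/100*1/5 + 19/100*7/10 = 339/1000
  d_2[Q] = 11/25*13/20 + 37/100*1/20 + 19/100*1/4 = 44/125
  d_2[R] = 11/25*1/20 + 37/100*3/4 + 19/100*1/20 = 309/1000
d_2 = (P=339/1000, Q=44/125, R=309/1000)
  d_3[P] = 339/1000*3/10 + 44/125*1/5 + 309/1000*7/10 = 971/2500
  d_3[Q] = 339/1000*13/20 + 44/125*1/20 + 309/1000*1/4 = 197/625
  d_3[R] = 339/1000*1/20 + 44/125*3/4 + 309/1000*1/20 = 741/2500
d_3 = (P=971/2500, Q=197/625, R=741/2500)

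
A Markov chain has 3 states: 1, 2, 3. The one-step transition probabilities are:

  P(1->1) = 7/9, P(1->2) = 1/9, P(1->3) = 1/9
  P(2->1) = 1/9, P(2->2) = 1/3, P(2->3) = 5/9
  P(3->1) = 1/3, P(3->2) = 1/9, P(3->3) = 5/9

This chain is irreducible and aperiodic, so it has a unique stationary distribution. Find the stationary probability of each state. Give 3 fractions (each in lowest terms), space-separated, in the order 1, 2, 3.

The stationary distribution satisfies pi = pi * P, i.e.:
  pi_1 = 7/9*pi_1 + 1/9*pi_2 + 1/3*pi_3
  pi_2 = 1/9*pi_1 + 1/3*pi_2 + 1/9*pi_3
  pi_3 = 1/9*pi_1 + 5/9*pi_2 + 5/9*pi_3
with normalization: pi_1 + pi_2 + pi_3 = 1.

Using the first 2 balance equations plus normalization, the linear system A*pi = b is:
  [-2/9, 1/9, 1/3] . pi = 0
  [1/9, -2/3, 1/9] . pi = 0
  [1, 1, 1] . pi = 1

Solving yields:
  pi_1 = 19/35
  pi_2 = 1/7
  pi_3 = 11/35

Verification (pi * P):
  19/35*7/9 + 1/7*1/9 + 11/35*1/3 = 19/35 = pi_1  (ok)
  19/35*1/9 + 1/7*1/3 + 11/35*1/9 = 1/7 = pi_2  (ok)
  19/35*1/9 + 1/7*5/9 + 11/35*5/9 = 11/35 = pi_3  (ok)

Answer: 19/35 1/7 11/35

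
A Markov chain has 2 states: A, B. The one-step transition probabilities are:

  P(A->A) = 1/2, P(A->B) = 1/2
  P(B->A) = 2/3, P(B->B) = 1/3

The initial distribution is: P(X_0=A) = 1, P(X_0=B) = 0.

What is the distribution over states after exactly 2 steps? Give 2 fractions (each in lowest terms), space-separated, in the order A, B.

Answer: 7/12 5/12

Derivation:
Propagating the distribution step by step (d_{t+1} = d_t * P):
d_0 = (A=1, B=0)
  d_1[A] = 1*1/2 + 0*2/3 = 1/2
  d_1[B] = 1*1/2 + 0*1/3 = 1/2
d_1 = (A=1/2, B=1/2)
  d_2[A] = 1/2*1/2 + 1/2*2/3 = 7/12
  d_2[B] = 1/2*1/2 + 1/2*1/3 = 5/12
d_2 = (A=7/12, B=5/12)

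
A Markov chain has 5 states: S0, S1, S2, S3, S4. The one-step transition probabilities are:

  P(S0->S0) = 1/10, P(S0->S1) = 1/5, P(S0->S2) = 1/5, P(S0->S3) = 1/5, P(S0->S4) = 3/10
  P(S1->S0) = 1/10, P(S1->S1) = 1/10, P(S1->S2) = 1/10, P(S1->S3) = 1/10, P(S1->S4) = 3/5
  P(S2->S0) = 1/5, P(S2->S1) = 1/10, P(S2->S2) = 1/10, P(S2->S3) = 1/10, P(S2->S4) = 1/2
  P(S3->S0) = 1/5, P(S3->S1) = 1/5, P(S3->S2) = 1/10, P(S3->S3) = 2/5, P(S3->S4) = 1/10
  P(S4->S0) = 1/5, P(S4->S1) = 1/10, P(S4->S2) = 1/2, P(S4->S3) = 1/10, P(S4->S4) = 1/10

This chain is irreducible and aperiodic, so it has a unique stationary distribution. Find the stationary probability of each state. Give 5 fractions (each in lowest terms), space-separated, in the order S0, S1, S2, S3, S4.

The stationary distribution satisfies pi = pi * P, i.e.:
  pi_S0 = 1/10*pi_S0 + 1/10*pi_S1 + 1/5*pi_S2 + 1/5*pi_S3 + 1/5*pi_S4
  pi_S1 = 1/5*pi_S0 + 1/10*pi_S1 + 1/10*pi_S2 + 1/5*pi_S3 + 1/10*pi_S4
  pi_S2 = 1/5*pi_S0 + 1/10*pi_S1 + 1/10*pi_S2 + 1/10*pi_S3 + 1/2*pi_S4
  pi_S3 = 1/5*pi_S0 + 1/10*pi_S1 + 1/10*pi_S2 + 2/5*pi_S3 + 1/10*pi_S4
  pi_S4 = 3/10*pi_S0 + 3/5*pi_S1 + 1/2*pi_S2 + 1/10*pi_S3 + 1/10*pi_S4
with normalization: pi_S0 + pi_S1 + pi_S2 + pi_S3 + pi_S4 = 1.

Using the first 4 balance equations plus normalization, the linear system A*pi = b is:
  [-9/10, 1/10, 1/5, 1/5, 1/5] . pi = 0
  [1/5, -9/10, 1/10, 1/5, 1/10] . pi = 0
  [1/5, 1/10, -9/10, 1/10, 1/2] . pi = 0
  [1/5, 1/10, 1/10, -3/5, 1/10] . pi = 0
  [1, 1, 1, 1, 1] . pi = 1

Solving yields:
  pi_S0 = 66/389
  pi_S1 = 52/389
  pi_S2 = 1279/5446
  pi_S3 = 65/389
  pi_S4 = 1605/5446

Verification (pi * P):
  66/389*1/10 + 52/389*1/10 + 1279/5446*1/5 + 65/389*1/5 + 1605/5446*1/5 = 66/389 = pi_S0  (ok)
  66/389*1/5 + 52/389*1/10 + 1279/5446*1/10 + 65/389*1/5 + 1605/5446*1/10 = 52/389 = pi_S1  (ok)
  66/389*1/5 + 52/389*1/10 + 1279/5446*1/10 + 65/389*1/10 + 1605/5446*1/2 = 1279/5446 = pi_S2  (ok)
  66/389*1/5 + 52/389*1/10 + 1279/5446*1/10 + 65/389*2/5 + 1605/5446*1/10 = 65/389 = pi_S3  (ok)
  66/389*3/10 + 52/389*3/5 + 1279/5446*1/2 + 65/389*1/10 + 1605/5446*1/10 = 1605/5446 = pi_S4  (ok)

Answer: 66/389 52/389 1279/5446 65/389 1605/5446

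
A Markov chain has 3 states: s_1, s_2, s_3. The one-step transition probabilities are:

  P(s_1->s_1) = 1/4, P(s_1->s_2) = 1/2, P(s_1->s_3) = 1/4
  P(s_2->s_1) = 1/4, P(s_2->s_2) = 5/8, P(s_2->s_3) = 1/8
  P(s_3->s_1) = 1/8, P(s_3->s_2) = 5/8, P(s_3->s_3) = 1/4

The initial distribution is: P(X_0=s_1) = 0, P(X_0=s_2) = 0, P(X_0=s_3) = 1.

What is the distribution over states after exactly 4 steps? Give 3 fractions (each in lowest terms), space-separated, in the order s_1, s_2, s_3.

Propagating the distribution step by step (d_{t+1} = d_t * P):
d_0 = (s_1=0, s_2=0, s_3=1)
  d_1[s_1] = 0*1/4 + 0*1/4 + 1*1/8 = 1/8
  d_1[s_2] = 0*1/2 + 0*5/8 + 1*5/8 = 5/8
  d_1[s_3] = 0*1/4 + 0*1/8 + 1*1/4 = 1/4
d_1 = (s_1=1/8, s_2=5/8, s_3=1/4)
  d_2[s_1] = 1/8*1/4 + 5/8*1/4 + 1/4*1/8 = 7/32
  d_2[s_2] = 1/8*1/2 + 5/8*5/8 + 1/4*5/8 = 39/64
  d_2[s_3] = 1/8*1/4 + 5/8*1/8 + 1/4*1/4 = 11/64
d_2 = (s_1=7/32, s_2=39/64, s_3=11/64)
  d_3[s_1] = 7/32*1/4 + 39/64*1/4 + 11/64*1/8 = 117/512
  d_3[s_2] = 7/32*1/2 + 39/64*5/8 + 11/64*5/8 = 153/256
  d_3[s_3] = 7/32*1/4 + 39/64*1/8 + 11/64*1/4 = 89/512
d_3 = (s_1=117/512, s_2=153/256, s_3=89/512)
  d_4[s_1] = 117/512*1/4 + 153/256*1/4 + 89/512*1/8 = 935/4096
  d_4[s_2] = 117/512*1/2 + 153/256*5/8 + 89/512*5/8 = 2443/4096
  d_4[s_3] = 117/512*1/4 + 153/256*1/8 + 89/512*1/4 = 359/2048
d_4 = (s_1=935/4096, s_2=2443/4096, s_3=359/2048)

Answer: 935/4096 2443/4096 359/2048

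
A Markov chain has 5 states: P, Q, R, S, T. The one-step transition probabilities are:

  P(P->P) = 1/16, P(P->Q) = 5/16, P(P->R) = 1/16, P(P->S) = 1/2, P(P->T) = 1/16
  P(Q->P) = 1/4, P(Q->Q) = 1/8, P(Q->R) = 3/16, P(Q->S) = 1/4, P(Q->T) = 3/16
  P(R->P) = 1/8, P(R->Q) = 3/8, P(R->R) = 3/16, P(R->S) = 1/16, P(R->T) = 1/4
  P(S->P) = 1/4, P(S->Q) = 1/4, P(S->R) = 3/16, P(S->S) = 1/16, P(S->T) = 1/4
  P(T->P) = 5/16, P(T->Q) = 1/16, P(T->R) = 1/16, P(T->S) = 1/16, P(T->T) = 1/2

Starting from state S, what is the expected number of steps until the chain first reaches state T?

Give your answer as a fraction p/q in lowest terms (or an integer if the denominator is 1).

Let h_i = expected steps to first reach T from state i.
Boundary: h_T = 0.
First-step equations for the other states:
  h_P = 1 + 1/16*h_P + 5/16*h_Q + 1/16*h_R + 1/2*h_S + 1/16*h_T
  h_Q = 1 + 1/4*h_P + 1/8*h_Q + 3/16*h_R + 1/4*h_S + 3/16*h_T
  h_R = 1 + 1/8*h_P + 3/8*h_Q + 3/16*h_R + 1/16*h_S + 1/4*h_T
  h_S = 1 + 1/4*h_P + 1/4*h_Q + 3/16*h_R + 1/16*h_S + 1/4*h_T

Substituting h_T = 0 and rearranging gives the linear system (I - Q) h = 1:
  [15/16, -5/16, -1/16, -1/2] . (h_P, h_Q, h_R, h_S) = 1
  [-1/4, 7/8, -3/16, -1/4] . (h_P, h_Q, h_R, h_S) = 1
  [-1/8, -3/8, 13/16, -1/16] . (h_P, h_Q, h_R, h_S) = 1
  [-1/4, -1/4, -3/16, 15/16] . (h_P, h_Q, h_R, h_S) = 1

Solving yields:
  h_P = 4184/713
  h_Q = 3800/713
  h_R = 3552/713
  h_S = 3600/713

Starting state is S, so the expected hitting time is h_S = 3600/713.

Answer: 3600/713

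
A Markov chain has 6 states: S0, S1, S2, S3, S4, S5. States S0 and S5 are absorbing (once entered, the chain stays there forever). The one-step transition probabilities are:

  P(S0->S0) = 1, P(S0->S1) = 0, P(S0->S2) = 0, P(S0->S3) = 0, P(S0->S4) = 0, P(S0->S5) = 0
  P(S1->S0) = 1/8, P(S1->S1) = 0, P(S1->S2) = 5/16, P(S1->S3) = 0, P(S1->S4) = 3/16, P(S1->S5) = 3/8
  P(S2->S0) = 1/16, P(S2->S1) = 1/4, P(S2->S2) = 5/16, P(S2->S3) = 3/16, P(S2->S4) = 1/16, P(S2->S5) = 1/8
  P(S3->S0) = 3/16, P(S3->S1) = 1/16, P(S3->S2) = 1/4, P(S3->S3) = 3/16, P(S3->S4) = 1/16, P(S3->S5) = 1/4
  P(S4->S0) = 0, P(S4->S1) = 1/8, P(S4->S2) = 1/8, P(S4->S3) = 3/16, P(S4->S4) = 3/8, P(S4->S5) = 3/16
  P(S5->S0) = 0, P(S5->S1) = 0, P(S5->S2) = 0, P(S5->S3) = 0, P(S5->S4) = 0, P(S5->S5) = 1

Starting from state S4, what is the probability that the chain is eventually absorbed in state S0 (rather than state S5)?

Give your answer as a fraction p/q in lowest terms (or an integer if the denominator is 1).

Answer: 1147/5168

Derivation:
Let a_i = P(absorbed in S0 | start in state i).
Boundary conditions: a_S0 = 1, a_S5 = 0.
For each transient state i, a_i = sum_j P(i->j) * a_j:
  a_S1 = 1/8*a_S0 + 0*a_S1 + 5/16*a_S2 + 0*a_S3 + 3/16*a_S4 + 3/8*a_S5
  a_S2 = 1/16*a_S0 + 1/4*a_S1 + 5/16*a_S2 + 3/16*a_S3 + 1/16*a_S4 + 1/8*a_S5
  a_S3 = 3/16*a_S0 + 1/16*a_S1 + 1/4*a_S2 + 3/16*a_S3 + 1/16*a_S4 + 1/4*a_S5
  a_S4 = 0*a_S0 + 1/8*a_S1 + 1/8*a_S2 + 3/16*a_S3 + 3/8*a_S4 + 3/16*a_S5

Substituting a_S0 = 1 and a_S5 = 0, rearrange to (I - Q) a = r where r[i] = P(i -> S0):
  [1, -5/16, 0, -3/16] . (a_S1, a_S2, a_S3, a_S4) = 1/8
  [-1/4, 11/16, -3/16, -1/16] . (a_S1, a_S2, a_S3, a_S4) = 1/16
  [-1/16, -1/4, 13/16, -1/16] . (a_S1, a_S2, a_S3, a_S4) = 3/16
  [-1/8, -1/8, -3/16, 5/8] . (a_S1, a_S2, a_S3, a_S4) = 0

Solving yields:
  a_S1 = 4061/15504
  a_S2 = 4729/15504
  a_S3 = 55/152
  a_S4 = 1147/5168

Starting state is S4, so the absorption probability is a_S4 = 1147/5168.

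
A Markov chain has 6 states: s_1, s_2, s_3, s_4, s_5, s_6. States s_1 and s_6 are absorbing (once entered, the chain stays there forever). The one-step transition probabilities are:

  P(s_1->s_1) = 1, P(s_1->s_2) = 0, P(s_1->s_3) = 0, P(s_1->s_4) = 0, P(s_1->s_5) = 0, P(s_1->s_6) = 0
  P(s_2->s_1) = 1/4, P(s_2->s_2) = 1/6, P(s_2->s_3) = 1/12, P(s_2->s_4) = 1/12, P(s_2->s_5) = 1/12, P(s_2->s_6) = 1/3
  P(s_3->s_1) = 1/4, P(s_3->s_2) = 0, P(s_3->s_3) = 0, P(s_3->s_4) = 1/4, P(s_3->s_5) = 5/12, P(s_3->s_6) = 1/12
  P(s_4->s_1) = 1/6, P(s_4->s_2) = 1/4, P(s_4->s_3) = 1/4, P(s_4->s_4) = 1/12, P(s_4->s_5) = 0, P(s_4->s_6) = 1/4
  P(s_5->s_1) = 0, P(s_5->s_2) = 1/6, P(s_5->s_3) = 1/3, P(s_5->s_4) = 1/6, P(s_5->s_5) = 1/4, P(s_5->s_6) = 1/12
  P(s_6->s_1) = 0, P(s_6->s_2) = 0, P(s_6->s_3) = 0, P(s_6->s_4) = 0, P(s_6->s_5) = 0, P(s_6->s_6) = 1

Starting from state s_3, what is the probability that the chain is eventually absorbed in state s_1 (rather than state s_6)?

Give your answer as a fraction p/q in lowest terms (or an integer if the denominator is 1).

Answer: 248/453

Derivation:
Let a_i = P(absorbed in s_1 | start in state i).
Boundary conditions: a_s_1 = 1, a_s_6 = 0.
For each transient state i, a_i = sum_j P(i->j) * a_j:
  a_s_2 = 1/4*a_s_1 + 1/6*a_s_2 + 1/12*a_s_3 + 1/12*a_s_4 + 1/12*a_s_5 + 1/3*a_s_6
  a_s_3 = 1/4*a_s_1 + 0*a_s_2 + 0*a_s_3 + 1/4*a_s_4 + 5/12*a_s_5 + 1/12*a_s_6
  a_s_4 = 1/6*a_s_1 + 1/4*a_s_2 + 1/4*a_s_3 + 1/12*a_s_4 + 0*a_s_5 + 1/4*a_s_6
  a_s_5 = 0*a_s_1 + 1/6*a_s_2 + 1/3*a_s_3 + 1/6*a_s_4 + 1/4*a_s_5 + 1/12*a_s_6

Substituting a_s_1 = 1 and a_s_6 = 0, rearrange to (I - Q) a = r where r[i] = P(i -> s_1):
  [5/6, -1/12, -1/12, -1/12] . (a_s_2, a_s_3, a_s_4, a_s_5) = 1/4
  [0, 1, -1/4, -5/12] . (a_s_2, a_s_3, a_s_4, a_s_5) = 1/4
  [-1/4, -1/4, 11/12, 0] . (a_s_2, a_s_3, a_s_4, a_s_5) = 1/6
  [-1/6, -1/3, -1/6, 3/4] . (a_s_2, a_s_3, a_s_4, a_s_5) = 0

Solving yields:
  a_s_2 = 3421/7701
  a_s_3 = 248/453
  a_s_4 = 1161/2567
  a_s_5 = 1136/2567

Starting state is s_3, so the absorption probability is a_s_3 = 248/453.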